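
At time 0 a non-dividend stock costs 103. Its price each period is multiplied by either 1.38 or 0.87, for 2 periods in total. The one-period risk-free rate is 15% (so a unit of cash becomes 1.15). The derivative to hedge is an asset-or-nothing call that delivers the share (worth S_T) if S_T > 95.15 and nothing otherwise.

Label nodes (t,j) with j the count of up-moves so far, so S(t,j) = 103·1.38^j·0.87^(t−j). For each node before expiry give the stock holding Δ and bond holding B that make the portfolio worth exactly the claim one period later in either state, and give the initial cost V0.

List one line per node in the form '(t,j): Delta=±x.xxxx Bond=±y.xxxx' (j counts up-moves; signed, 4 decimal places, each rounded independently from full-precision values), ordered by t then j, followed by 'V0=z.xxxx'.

(0,0): Delta=1.5820 Bond=-71.9361
(1,0): Delta=2.7059 Bond=-183.4369
(1,1): Delta=1.0000 Bond=0.0000
V0=91.0107

The replicating-portfolio and risk-neutral prices coincide; use p* = (1.15−0.87)/(1.38−0.87) = 0.5490 for the latter.
Payoff layer (t=2): V(2,0)=0.0000, V(2,1)=123.6618, V(2,2)=196.1532
(1,0): S=89.6100. Δ = (V_up−V_dn)/(S_up−S_dn) = (123.6618−0.0000)/(123.6618−77.9607) = 2.7059. V = [p*·123.6618 + (1−p*)·0.0000]/1.15 = 59.0372. B = V − Δ·S = -183.4369.
(1,1): S=142.1400. Δ = (V_up−V_dn)/(S_up−S_dn) = (196.1532−123.6618)/(196.1532−123.6618) = 1.0000. V = [p*·196.1532 + (1−p*)·123.6618]/1.15 = 142.1400. B = V − Δ·S = 0.0000.
(0,0): S=103.0000. Δ = (V_up−V_dn)/(S_up−S_dn) = (142.1400−59.0372)/(142.1400−89.6100) = 1.5820. V = [p*·142.1400 + (1−p*)·59.0372]/1.15 = 91.0107. B = V − Δ·S = -71.9361.
Self-financing check: at every node Δ·S+B equals the discounted successor values.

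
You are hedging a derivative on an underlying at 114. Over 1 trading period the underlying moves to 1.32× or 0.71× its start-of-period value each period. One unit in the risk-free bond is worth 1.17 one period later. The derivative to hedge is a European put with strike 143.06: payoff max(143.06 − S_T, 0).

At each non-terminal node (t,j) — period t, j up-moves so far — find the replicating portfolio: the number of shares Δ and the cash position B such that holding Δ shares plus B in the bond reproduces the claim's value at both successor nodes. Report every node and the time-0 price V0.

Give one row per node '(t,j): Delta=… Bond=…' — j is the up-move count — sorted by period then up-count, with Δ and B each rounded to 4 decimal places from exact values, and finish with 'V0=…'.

Under the risk-neutral measure, an up-move has probability p* = (R−d)/(u−d) = 0.7541 and values discount at R = 1.17.
Terminal values V(1,·): V(1,0)=62.1200, V(1,1)=0.0000
(0,0): S=114.0000. Δ = (V_up−V_dn)/(S_up−S_dn) = (0.0000−62.1200)/(150.4800−80.9400) = -0.8933. V = [p*·0.0000 + (1−p*)·62.1200]/1.17 = 13.0559. B = V − Δ·S = 114.8920.
Root portfolio cost Δ·114+B reproduces V0=13.0559.

(0,0): Delta=-0.8933 Bond=114.8920
V0=13.0559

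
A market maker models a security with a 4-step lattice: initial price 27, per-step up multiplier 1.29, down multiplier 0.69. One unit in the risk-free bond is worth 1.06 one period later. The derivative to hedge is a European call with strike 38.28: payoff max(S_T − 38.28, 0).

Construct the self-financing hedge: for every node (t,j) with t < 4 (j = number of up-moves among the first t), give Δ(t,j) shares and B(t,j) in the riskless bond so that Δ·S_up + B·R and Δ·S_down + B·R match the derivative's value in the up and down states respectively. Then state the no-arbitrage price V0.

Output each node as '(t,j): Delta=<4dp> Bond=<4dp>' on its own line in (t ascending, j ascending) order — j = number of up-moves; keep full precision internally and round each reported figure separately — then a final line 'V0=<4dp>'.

(0,0): Delta=0.4615 Bond=-7.7928
(1,0): Delta=0.0519 Bond=-0.6289
(1,1): Delta=0.5977 Bond=-13.0043
(2,0): Delta=0.0000 Bond=0.0000
(2,1): Delta=0.0691 Bond=-1.0811
(2,2): Delta=0.7734 Bond=-21.6813
(3,0): Delta=0.0000 Bond=0.0000
(3,1): Delta=0.0000 Bond=0.0000
(3,2): Delta=0.0921 Bond=-1.8582
(3,3): Delta=1.0000 Bond=-36.1132
V0=4.6675

Under the risk-neutral measure, an up-move has probability p* = (R−d)/(u−d) = 0.6167 and values discount at R = 1.06.
Terminal payoffs: V(4,0)=0.0000, V(4,1)=0.0000, V(4,2)=0.0000, V(4,3)=1.7128, V(4,4)=36.4892
Node (3,0) S=8.8697: V=(p*·0.0000+(1−p*)·0.0000)/1.06=0.0000; Δ=(0.0000−0.0000)/(11.4420−6.1201)=0.0000; B=V−Δ·S=0.0000
Node (3,1) S=16.5826: V=(p*·0.0000+(1−p*)·0.0000)/1.06=0.0000; Δ=(0.0000−0.0000)/(21.3915−11.4420)=0.0000; B=V−Δ·S=0.0000
Node (3,2) S=31.0022: V=(p*·1.7128+(1−p*)·0.0000)/1.06=0.9964; Δ=(1.7128−0.0000)/(39.9928−21.3915)=0.0921; B=V−Δ·S=-1.8582
Node (3,3) S=57.9606: V=(p*·36.4892+(1−p*)·1.7128)/1.06=21.8474; Δ=(36.4892−1.7128)/(74.7692−39.9928)=1.0000; B=V−Δ·S=-36.1132
Node (2,0) S=12.8547: V=(p*·0.0000+(1−p*)·0.0000)/1.06=0.0000; Δ=(0.0000−0.0000)/(16.5826−8.8697)=0.0000; B=V−Δ·S=0.0000
Node (2,1) S=24.0327: V=(p*·0.9964+(1−p*)·0.0000)/1.06=0.5797; Δ=(0.9964−0.0000)/(31.0022−16.5826)=0.0691; B=V−Δ·S=-1.0811
Node (2,2) S=44.9307: V=(p*·21.8474+(1−p*)·0.9964)/1.06=13.0703; Δ=(21.8474−0.9964)/(57.9606−31.0022)=0.7734; B=V−Δ·S=-21.6813
Node (1,0) S=18.6300: V=(p*·0.5797+(1−p*)·0.0000)/1.06=0.3372; Δ=(0.5797−0.0000)/(24.0327−12.8547)=0.0519; B=V−Δ·S=-0.6289
Node (1,1) S=34.8300: V=(p*·13.0703+(1−p*)·0.5797)/1.06=7.8134; Δ=(13.0703−0.5797)/(44.9307−24.0327)=0.5977; B=V−Δ·S=-13.0043
Node (0,0) S=27.0000: V=(p*·7.8134+(1−p*)·0.3372)/1.06=4.6675; Δ=(7.8134−0.3372)/(34.8300−18.6300)=0.4615; B=V−Δ·S=-7.7928
Root portfolio cost Δ·27+B reproduces V0=4.6675.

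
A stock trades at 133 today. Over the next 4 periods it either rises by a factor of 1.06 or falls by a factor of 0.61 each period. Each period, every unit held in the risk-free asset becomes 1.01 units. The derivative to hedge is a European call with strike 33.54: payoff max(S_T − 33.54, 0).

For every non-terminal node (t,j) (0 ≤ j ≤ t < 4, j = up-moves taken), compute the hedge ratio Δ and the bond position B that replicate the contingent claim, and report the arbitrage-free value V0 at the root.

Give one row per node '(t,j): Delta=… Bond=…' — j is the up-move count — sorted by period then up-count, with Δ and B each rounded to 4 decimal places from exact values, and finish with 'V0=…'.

The replicating-portfolio and risk-neutral prices coincide; use p* = (1.01−0.61)/(1.06−0.61) = 0.8889 for the latter.
Terminal payoffs: V(4,0)=0.0000, V(4,1)=0.0000, V(4,2)=22.0662, V(4,3)=63.0871, V(4,4)=134.3694
(3,0): S=30.1885. Δ = (V_up−V_dn)/(S_up−S_dn) = (0.0000−0.0000)/(31.9998−18.4150) = 0.0000. V = [p*·0.0000 + (1−p*)·0.0000]/1.01 = 0.0000. B = V − Δ·S = 0.0000.
(3,1): S=52.4587. Δ = (V_up−V_dn)/(S_up−S_dn) = (22.0662−0.0000)/(55.6062−31.9998) = 0.9348. V = [p*·22.0662 + (1−p*)·0.0000]/1.01 = 19.4202. B = V − Δ·S = -29.6158.
(3,2): S=91.1577. Δ = (V_up−V_dn)/(S_up−S_dn) = (63.0871−22.0662)/(96.6271−55.6062) = 1.0000. V = [p*·63.0871 + (1−p*)·22.0662]/1.01 = 57.9497. B = V − Δ·S = -33.2079.
(3,3): S=158.4051. Δ = (V_up−V_dn)/(S_up−S_dn) = (134.3694−63.0871)/(167.9094−96.6271) = 1.0000. V = [p*·134.3694 + (1−p*)·63.0871]/1.01 = 125.1972. B = V − Δ·S = -33.2079.
(2,0): S=49.4893. Δ = (V_up−V_dn)/(S_up−S_dn) = (19.4202−0.0000)/(52.4587−30.1885) = 0.8720. V = [p*·19.4202 + (1−p*)·0.0000]/1.01 = 17.0915. B = V − Δ·S = -26.0645.
(2,1): S=85.9978. Δ = (V_up−V_dn)/(S_up−S_dn) = (57.9497−19.4202)/(91.1577−52.4587) = 0.9956. V = [p*·57.9497 + (1−p*)·19.4202]/1.01 = 53.1373. B = V − Δ·S = -32.4840.
(2,2): S=149.4388. Δ = (V_up−V_dn)/(S_up−S_dn) = (125.1972−57.9497)/(158.4051−91.1577) = 1.0000. V = [p*·125.1972 + (1−p*)·57.9497]/1.01 = 116.5597. B = V − Δ·S = -32.8791.
(1,0): S=81.1300. Δ = (V_up−V_dn)/(S_up−S_dn) = (53.1373−17.0915)/(85.9978−49.4893) = 0.9873. V = [p*·53.1373 + (1−p*)·17.0915]/1.01 = 48.6458. B = V − Δ·S = -31.4561.
(1,1): S=140.9800. Δ = (V_up−V_dn)/(S_up−S_dn) = (116.5597−53.1373)/(149.4388−85.9978) = 0.9997. V = [p*·116.5597 + (1−p*)·53.1373]/1.01 = 108.4285. B = V − Δ·S = -32.5101.
(0,0): S=133.0000. Δ = (V_up−V_dn)/(S_up−S_dn) = (108.4285−48.6458)/(140.9800−81.1300) = 0.9989. V = [p*·108.4285 + (1−p*)·48.6458]/1.01 = 100.7782. B = V − Δ·S = -32.0723.
Check: Δ(0,0)·S0 + B(0,0) = 100.7782 = V0.

(0,0): Delta=0.9989 Bond=-32.0723
(1,0): Delta=0.9873 Bond=-31.4561
(1,1): Delta=0.9997 Bond=-32.5101
(2,0): Delta=0.8720 Bond=-26.0645
(2,1): Delta=0.9956 Bond=-32.4840
(2,2): Delta=1.0000 Bond=-32.8791
(3,0): Delta=0.0000 Bond=0.0000
(3,1): Delta=0.9348 Bond=-29.6158
(3,2): Delta=1.0000 Bond=-33.2079
(3,3): Delta=1.0000 Bond=-33.2079
V0=100.7782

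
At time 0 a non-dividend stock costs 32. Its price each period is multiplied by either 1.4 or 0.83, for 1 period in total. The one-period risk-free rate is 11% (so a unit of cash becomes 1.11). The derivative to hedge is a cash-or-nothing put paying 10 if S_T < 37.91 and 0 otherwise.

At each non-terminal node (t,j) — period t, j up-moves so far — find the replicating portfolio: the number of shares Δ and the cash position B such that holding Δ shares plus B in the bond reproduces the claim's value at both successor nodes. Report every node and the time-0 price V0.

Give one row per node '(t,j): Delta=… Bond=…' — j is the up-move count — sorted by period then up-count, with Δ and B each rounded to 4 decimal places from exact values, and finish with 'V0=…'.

(0,0): Delta=-0.5482 Bond=22.1274
V0=4.5835

Under the risk-neutral measure, an up-move has probability p* = (R−d)/(u−d) = 0.4912 and values discount at R = 1.11.
Terminal payoffs: V(1,0)=10.0000, V(1,1)=0.0000
(0,0): S=32.0000. Δ = (V_up−V_dn)/(S_up−S_dn) = (0.0000−10.0000)/(44.8000−26.5600) = -0.5482. V = [p*·0.0000 + (1−p*)·10.0000]/1.11 = 4.5835. B = V − Δ·S = 22.1274.
Check: Δ(0,0)·S0 + B(0,0) = 4.5835 = V0.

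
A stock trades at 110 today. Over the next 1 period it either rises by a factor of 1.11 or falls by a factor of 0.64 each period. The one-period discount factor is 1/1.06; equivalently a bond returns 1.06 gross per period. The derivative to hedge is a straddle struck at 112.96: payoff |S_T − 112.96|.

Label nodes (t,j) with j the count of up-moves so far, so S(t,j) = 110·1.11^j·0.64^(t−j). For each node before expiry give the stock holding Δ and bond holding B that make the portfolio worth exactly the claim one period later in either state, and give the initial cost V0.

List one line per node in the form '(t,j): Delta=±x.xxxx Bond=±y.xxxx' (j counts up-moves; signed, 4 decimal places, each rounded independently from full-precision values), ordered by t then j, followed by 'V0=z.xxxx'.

(0,0): Delta=-0.6464 Bond=83.0831
V0=11.9767

The replicating-portfolio and risk-neutral prices coincide; use p* = (1.06−0.64)/(1.11−0.64) = 0.8936 for the latter.
Terminal payoffs: V(1,0)=42.5600, V(1,1)=9.1400
  t=0,j=0: stock 110.0000 → up 122.1000 (V=9.1400), down 70.4000 (V=42.5600). Price 11.9767; hedge Δ=-0.6464, bond B=83.0831.
The time-0 hedge costs 11.9767, which is the no-arbitrage price.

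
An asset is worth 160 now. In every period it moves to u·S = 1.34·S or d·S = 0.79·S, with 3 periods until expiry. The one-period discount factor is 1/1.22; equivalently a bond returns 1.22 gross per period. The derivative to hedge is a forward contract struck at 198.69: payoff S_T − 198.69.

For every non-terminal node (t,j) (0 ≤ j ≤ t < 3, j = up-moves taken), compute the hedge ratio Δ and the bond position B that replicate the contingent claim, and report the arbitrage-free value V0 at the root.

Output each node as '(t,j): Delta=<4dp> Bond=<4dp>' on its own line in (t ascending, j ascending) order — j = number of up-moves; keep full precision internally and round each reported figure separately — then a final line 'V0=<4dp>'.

No-arbitrage ⇒ martingale measure with p* = (R−d)/(u−d) = 0.7818.
Terminal payoffs: V(3,0)=-119.8038, V(3,1)=-64.8830, V(3,2)=28.2738, V(3,3)=186.2866
Node (2,0) S=99.8560: V=(p*·-64.8830+(1−p*)·-119.8038)/1.22=-63.0047; Δ=(-64.8830−-119.8038)/(133.8070−78.8862)=1.0000; B=V−Δ·S=-162.8607
Node (2,1) S=169.3760: V=(p*·28.2738+(1−p*)·-64.8830)/1.22=6.5153; Δ=(28.2738−-64.8830)/(226.9638−133.8070)=1.0000; B=V−Δ·S=-162.8607
Node (2,2) S=287.2960: V=(p*·186.2866+(1−p*)·28.2738)/1.22=124.4353; Δ=(186.2866−28.2738)/(384.9766−226.9638)=1.0000; B=V−Δ·S=-162.8607
Node (1,0) S=126.4000: V=(p*·6.5153+(1−p*)·-63.0047)/1.22=-7.0923; Δ=(6.5153−-63.0047)/(169.3760−99.8560)=1.0000; B=V−Δ·S=-133.4923
Node (1,1) S=214.4000: V=(p*·124.4353+(1−p*)·6.5153)/1.22=80.9077; Δ=(124.4353−6.5153)/(287.2960−169.3760)=1.0000; B=V−Δ·S=-133.4923
Node (0,0) S=160.0000: V=(p*·80.9077+(1−p*)·-7.0923)/1.22=50.5800; Δ=(80.9077−-7.0923)/(214.4000−126.4000)=1.0000; B=V−Δ·S=-109.4200
Each (Δ,B) replicates both successor values, so the strategy is self-financing and V0 is arbitrage-free.

(0,0): Delta=1.0000 Bond=-109.4200
(1,0): Delta=1.0000 Bond=-133.4923
(1,1): Delta=1.0000 Bond=-133.4923
(2,0): Delta=1.0000 Bond=-162.8607
(2,1): Delta=1.0000 Bond=-162.8607
(2,2): Delta=1.0000 Bond=-162.8607
V0=50.5800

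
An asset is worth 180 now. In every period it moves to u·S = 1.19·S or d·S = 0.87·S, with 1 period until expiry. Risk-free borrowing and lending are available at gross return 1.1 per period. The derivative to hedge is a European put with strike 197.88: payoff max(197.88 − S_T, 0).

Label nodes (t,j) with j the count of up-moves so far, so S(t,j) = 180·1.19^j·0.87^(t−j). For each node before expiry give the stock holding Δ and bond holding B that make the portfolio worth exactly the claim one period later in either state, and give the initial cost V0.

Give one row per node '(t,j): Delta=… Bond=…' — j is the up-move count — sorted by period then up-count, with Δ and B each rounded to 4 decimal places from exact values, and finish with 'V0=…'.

Risk-neutral probability p* = (R−d)/(u−d) = (1.1−0.87)/(1.19−0.87) = 0.7188.
Payoff layer (t=1): V(1,0)=41.2800, V(1,1)=0.0000
Node (0,0) S=180.0000: V=(p*·0.0000+(1−p*)·41.2800)/1.1=10.5545; Δ=(0.0000−41.2800)/(214.2000−156.6000)=-0.7167; B=V−Δ·S=139.5545
Root portfolio cost Δ·180+B reproduces V0=10.5545.

(0,0): Delta=-0.7167 Bond=139.5545
V0=10.5545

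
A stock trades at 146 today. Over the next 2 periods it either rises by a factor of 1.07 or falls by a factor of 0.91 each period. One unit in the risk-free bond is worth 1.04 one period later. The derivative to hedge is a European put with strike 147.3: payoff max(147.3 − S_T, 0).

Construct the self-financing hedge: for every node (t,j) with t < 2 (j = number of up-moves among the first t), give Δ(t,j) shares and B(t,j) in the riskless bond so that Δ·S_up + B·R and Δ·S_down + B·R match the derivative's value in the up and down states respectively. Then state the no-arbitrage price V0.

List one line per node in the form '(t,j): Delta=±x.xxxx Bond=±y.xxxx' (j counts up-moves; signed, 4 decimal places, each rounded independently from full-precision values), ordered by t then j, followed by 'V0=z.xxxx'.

(0,0): Delta=-0.3360 Bond=51.3557
(1,0): Delta=-1.0000 Bond=141.6346
(1,1): Delta=-0.2056 Bond=33.0504
V0=2.3059

No-arbitrage ⇒ martingale measure with p* = (R−d)/(u−d) = 0.8125.
Terminal values V(2,·): V(2,0)=26.3974, V(2,1)=5.1398, V(2,2)=0.0000
(1,0): S=132.8600. Δ = (V_up−V_dn)/(S_up−S_dn) = (5.1398−26.3974)/(142.1602−120.9026) = -1.0000. V = [p*·5.1398 + (1−p*)·26.3974]/1.04 = 8.7746. B = V − Δ·S = 141.6346.
(1,1): S=156.2200. Δ = (V_up−V_dn)/(S_up−S_dn) = (0.0000−5.1398)/(167.1554−142.1602) = -0.2056. V = [p*·0.0000 + (1−p*)·5.1398]/1.04 = 0.9266. B = V − Δ·S = 33.0504.
(0,0): S=146.0000. Δ = (V_up−V_dn)/(S_up−S_dn) = (0.9266−8.7746)/(156.2200−132.8600) = -0.3360. V = [p*·0.9266 + (1−p*)·8.7746]/1.04 = 2.3059. B = V − Δ·S = 51.3557.
Check: Δ(0,0)·S0 + B(0,0) = 2.3059 = V0.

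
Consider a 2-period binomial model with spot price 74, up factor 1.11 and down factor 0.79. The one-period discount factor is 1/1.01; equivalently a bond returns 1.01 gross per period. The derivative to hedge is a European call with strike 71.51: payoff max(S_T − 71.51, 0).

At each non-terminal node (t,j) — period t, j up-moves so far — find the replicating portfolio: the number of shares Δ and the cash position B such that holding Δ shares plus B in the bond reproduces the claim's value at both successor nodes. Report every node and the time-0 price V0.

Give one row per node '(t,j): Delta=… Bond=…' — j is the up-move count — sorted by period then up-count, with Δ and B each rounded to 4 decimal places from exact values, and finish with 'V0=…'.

Since d<R<u, set p* = (R−d)/(u−d) = 0.6875; price each node as the discounted p*-expectation of its children.
Terminal values V(2,·): V(2,0)=0.0000, V(2,1)=0.0000, V(2,2)=19.6654
  t=1,j=0: stock 58.4600 → up 64.8906 (V=0.0000), down 46.1834 (V=0.0000). Price 0.0000; hedge Δ=0.0000, bond B=0.0000.
  t=1,j=1: stock 82.1400 → up 91.1754 (V=19.6654), down 64.8906 (V=0.0000). Price 13.3861; hedge Δ=0.7482, bond B=-48.0683.
  t=0,j=0: stock 74.0000 → up 82.1400 (V=13.3861), down 58.4600 (V=0.0000). Price 9.1118; hedge Δ=0.5653, bond B=-32.7197.
The time-0 hedge costs 9.1118, which is the no-arbitrage price.

(0,0): Delta=0.5653 Bond=-32.7197
(1,0): Delta=0.0000 Bond=0.0000
(1,1): Delta=0.7482 Bond=-48.0683
V0=9.1118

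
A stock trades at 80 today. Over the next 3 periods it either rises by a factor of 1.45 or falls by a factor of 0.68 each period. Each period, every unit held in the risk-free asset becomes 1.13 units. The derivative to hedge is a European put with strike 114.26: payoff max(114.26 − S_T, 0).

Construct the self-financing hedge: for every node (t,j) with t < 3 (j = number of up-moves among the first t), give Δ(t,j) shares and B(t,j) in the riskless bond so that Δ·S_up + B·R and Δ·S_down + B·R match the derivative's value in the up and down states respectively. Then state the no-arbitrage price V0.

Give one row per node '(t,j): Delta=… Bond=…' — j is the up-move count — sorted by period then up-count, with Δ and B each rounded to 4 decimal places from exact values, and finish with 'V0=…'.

Under the risk-neutral measure, an up-move has probability p* = (R−d)/(u−d) = 0.5844 and values discount at R = 1.13.
Terminal values V(3,·): V(3,0)=89.1054, V(3,1)=60.6216, V(3,2)=0.0000, V(3,3)=0.0000
  t=2,j=0: stock 36.9920 → up 53.6384 (V=60.6216), down 25.1546 (V=89.1054). Price 64.1230; hedge Δ=-1.0000, bond B=101.1150.
  t=2,j=1: stock 78.8800 → up 114.3760 (V=0.0000), down 53.6384 (V=60.6216). Price 22.2950; hedge Δ=-0.9981, bond B=101.0244.
  t=2,j=2: stock 168.2000 → up 243.8900 (V=0.0000), down 114.3760 (V=0.0000). Price 0.0000; hedge Δ=0.0000, bond B=0.0000.
  t=1,j=0: stock 54.4000 → up 78.8800 (V=22.2950), down 36.9920 (V=64.1230). Price 35.1134; hedge Δ=-0.9986, bond B=89.4355.
  t=1,j=1: stock 116.0000 → up 168.2000 (V=0.0000), down 78.8800 (V=22.2950). Price 8.1995; hedge Δ=-0.2496, bond B=37.1541.
  t=0,j=0: stock 80.0000 → up 116.0000 (V=8.1995), down 54.4000 (V=35.1134). Price 17.1544; hedge Δ=-0.4369, bond B=52.1075.
Root portfolio cost Δ·80+B reproduces V0=17.1544.

(0,0): Delta=-0.4369 Bond=52.1075
(1,0): Delta=-0.9986 Bond=89.4355
(1,1): Delta=-0.2496 Bond=37.1541
(2,0): Delta=-1.0000 Bond=101.1150
(2,1): Delta=-0.9981 Bond=101.0244
(2,2): Delta=0.0000 Bond=0.0000
V0=17.1544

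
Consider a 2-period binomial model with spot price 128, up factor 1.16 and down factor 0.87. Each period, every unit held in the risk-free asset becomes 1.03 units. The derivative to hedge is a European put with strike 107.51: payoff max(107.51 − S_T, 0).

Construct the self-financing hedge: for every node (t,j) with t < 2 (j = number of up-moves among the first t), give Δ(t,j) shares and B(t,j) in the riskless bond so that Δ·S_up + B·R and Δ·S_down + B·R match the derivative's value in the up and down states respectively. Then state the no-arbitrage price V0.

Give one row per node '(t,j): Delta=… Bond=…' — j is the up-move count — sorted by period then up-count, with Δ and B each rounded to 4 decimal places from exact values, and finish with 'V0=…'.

The replicating-portfolio and risk-neutral prices coincide; use p* = (1.03−0.87)/(1.16−0.87) = 0.5517 for the latter.
Terminal values V(2,·): V(2,0)=10.6268, V(2,1)=0.0000, V(2,2)=0.0000
Node (1,0) S=111.3600: V=(p*·0.0000+(1−p*)·10.6268)/1.03=4.6250; Δ=(0.0000−10.6268)/(129.1776−96.8832)=-0.3291; B=V−Δ·S=41.2691
Node (1,1) S=148.4800: V=(p*·0.0000+(1−p*)·0.0000)/1.03=0.0000; Δ=(0.0000−0.0000)/(172.2368−129.1776)=0.0000; B=V−Δ·S=0.0000
Node (0,0) S=128.0000: V=(p*·0.0000+(1−p*)·4.6250)/1.03=2.0129; Δ=(0.0000−4.6250)/(148.4800−111.3600)=-0.1246; B=V−Δ·S=17.9611
Check: Δ(0,0)·S0 + B(0,0) = 2.0129 = V0.

(0,0): Delta=-0.1246 Bond=17.9611
(1,0): Delta=-0.3291 Bond=41.2691
(1,1): Delta=0.0000 Bond=0.0000
V0=2.0129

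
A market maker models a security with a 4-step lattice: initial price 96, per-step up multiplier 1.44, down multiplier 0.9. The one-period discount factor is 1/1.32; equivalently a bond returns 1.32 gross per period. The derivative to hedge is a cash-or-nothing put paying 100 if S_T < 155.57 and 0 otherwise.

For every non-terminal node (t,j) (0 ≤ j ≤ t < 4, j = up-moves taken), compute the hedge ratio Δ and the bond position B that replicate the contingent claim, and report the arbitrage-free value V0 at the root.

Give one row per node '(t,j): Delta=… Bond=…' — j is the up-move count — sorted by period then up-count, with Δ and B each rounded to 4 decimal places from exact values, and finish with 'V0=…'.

The replicating-portfolio and risk-neutral prices coincide; use p* = (1.32−0.9)/(1.44−0.9) = 0.7778 for the latter.
Terminal values V(4,·): V(4,0)=100.0000, V(4,1)=100.0000, V(4,2)=0.0000, V(4,3)=0.0000, V(4,4)=0.0000
  t=3,j=0: stock 69.9840 → up 100.7770 (V=100.0000), down 62.9856 (V=100.0000). Price 75.7576; hedge Δ=0.0000, bond B=75.7576.
  t=3,j=1: stock 111.9744 → up 161.2431 (V=0.0000), down 100.7770 (V=100.0000). Price 16.8350; hedge Δ=-1.6538, bond B=202.0202.
  t=3,j=2: stock 179.1590 → up 257.9890 (V=0.0000), down 161.2431 (V=0.0000). Price 0.0000; hedge Δ=0.0000, bond B=0.0000.
  t=3,j=3: stock 286.6545 → up 412.7824 (V=0.0000), down 257.9890 (V=0.0000). Price 0.0000; hedge Δ=0.0000, bond B=0.0000.
  t=2,j=0: stock 77.7600 → up 111.9744 (V=16.8350), down 69.9840 (V=75.7576). Price 22.6734; hedge Δ=-1.4032, bond B=131.7893.
  t=2,j=1: stock 124.4160 → up 179.1590 (V=0.0000), down 111.9744 (V=16.8350). Price 2.8342; hedge Δ=-0.2506, bond B=34.0101.
  t=2,j=2: stock 199.0656 → up 286.6545 (V=0.0000), down 179.1590 (V=0.0000). Price 0.0000; hedge Δ=0.0000, bond B=0.0000.
  t=1,j=0: stock 86.4000 → up 124.4160 (V=2.8342), down 77.7600 (V=22.6734). Price 5.4870; hedge Δ=-0.4252, bond B=42.2264.
  t=1,j=1: stock 138.2400 → up 199.0656 (V=0.0000), down 124.4160 (V=2.8342). Price 0.4771; hedge Δ=-0.0380, bond B=5.7256.
  t=0,j=0: stock 96.0000 → up 138.2400 (V=0.4771), down 86.4000 (V=5.4870). Price 1.2049; hedge Δ=-0.0966, bond B=10.4825.
Check: Δ(0,0)·S0 + B(0,0) = 1.2049 = V0.

(0,0): Delta=-0.0966 Bond=10.4825
(1,0): Delta=-0.4252 Bond=42.2264
(1,1): Delta=-0.0380 Bond=5.7256
(2,0): Delta=-1.4032 Bond=131.7893
(2,1): Delta=-0.2506 Bond=34.0101
(2,2): Delta=0.0000 Bond=0.0000
(3,0): Delta=0.0000 Bond=75.7576
(3,1): Delta=-1.6538 Bond=202.0202
(3,2): Delta=0.0000 Bond=0.0000
(3,3): Delta=0.0000 Bond=0.0000
V0=1.2049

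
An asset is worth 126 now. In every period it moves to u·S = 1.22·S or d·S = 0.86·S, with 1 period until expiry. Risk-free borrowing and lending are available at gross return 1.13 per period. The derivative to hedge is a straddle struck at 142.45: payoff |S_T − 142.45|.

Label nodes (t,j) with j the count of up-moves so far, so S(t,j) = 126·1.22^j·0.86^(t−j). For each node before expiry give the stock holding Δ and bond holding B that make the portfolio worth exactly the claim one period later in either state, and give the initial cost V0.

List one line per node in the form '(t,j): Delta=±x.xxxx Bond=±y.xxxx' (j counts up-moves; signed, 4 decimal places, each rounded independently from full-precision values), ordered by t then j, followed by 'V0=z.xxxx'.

No-arbitrage ⇒ martingale measure with p* = (R−d)/(u−d) = 0.7500.
Payoff layer (t=1): V(1,0)=34.0900, V(1,1)=11.2700
(0,0): S=126.0000. Δ = (V_up−V_dn)/(S_up−S_dn) = (11.2700−34.0900)/(153.7200−108.3600) = -0.5031. V = [p*·11.2700 + (1−p*)·34.0900]/1.13 = 15.0221. B = V − Δ·S = 78.4110.
Root portfolio cost Δ·126+B reproduces V0=15.0221.

(0,0): Delta=-0.5031 Bond=78.4110
V0=15.0221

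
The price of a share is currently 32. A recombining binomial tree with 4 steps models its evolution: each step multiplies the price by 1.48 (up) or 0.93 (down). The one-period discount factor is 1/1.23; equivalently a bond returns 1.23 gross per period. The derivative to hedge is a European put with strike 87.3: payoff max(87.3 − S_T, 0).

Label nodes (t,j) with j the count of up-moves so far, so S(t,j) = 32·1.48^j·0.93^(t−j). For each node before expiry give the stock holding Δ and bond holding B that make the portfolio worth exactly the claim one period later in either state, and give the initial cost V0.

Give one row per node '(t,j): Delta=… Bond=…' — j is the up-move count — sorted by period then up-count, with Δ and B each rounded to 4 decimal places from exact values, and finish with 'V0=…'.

(0,0): Delta=-0.6036 Bond=29.2013
(1,0): Delta=-0.8898 Bond=44.4330
(1,1): Delta=-0.4538 Bond=28.8215
(2,0): Delta=-1.0000 Bond=57.7037
(2,1): Delta=-0.8320 Bond=52.1099
(2,2): Delta=-0.2557 Bond=21.5675
(3,0): Delta=-1.0000 Bond=70.9756
(3,1): Delta=-1.0000 Bond=70.9756
(3,2): Delta=-0.7441 Bond=58.3615
(3,3): Delta=0.0000 Bond=0.0000
V0=9.8854

Since d<R<u, set p* = (R−d)/(u−d) = 0.5455; price each node as the discounted p*-expectation of its children.
At expiry t=4: V(4,0)=63.3623, V(4,1)=49.2057, V(4,2)=26.6767, V(4,3)=0.0000, V(4,4)=0.0000
(3,0): S=25.7394. Δ = (V_up−V_dn)/(S_up−S_dn) = (49.2057−63.3623)/(38.0943−23.9377) = -1.0000. V = [p*·49.2057 + (1−p*)·63.3623]/1.23 = 45.2362. B = V − Δ·S = 70.9756.
(3,1): S=40.9617. Δ = (V_up−V_dn)/(S_up−S_dn) = (26.6767−49.2057)/(60.6233−38.0943) = -1.0000. V = [p*·26.6767 + (1−p*)·49.2057]/1.23 = 30.0139. B = V − Δ·S = 70.9756.
(3,2): S=65.1863. Δ = (V_up−V_dn)/(S_up−S_dn) = (0.0000−26.6767)/(96.4757−60.6233) = -0.7441. V = [p*·0.0000 + (1−p*)·26.6767]/1.23 = 9.8584. B = V − Δ·S = 58.3615.
(3,3): S=103.7373. Δ = (V_up−V_dn)/(S_up−S_dn) = (0.0000−0.0000)/(153.5313−96.4757) = 0.0000. V = [p*·0.0000 + (1−p*)·0.0000]/1.23 = 0.0000. B = V − Δ·S = 0.0000.
(2,0): S=27.6768. Δ = (V_up−V_dn)/(S_up−S_dn) = (30.0139−45.2362)/(40.9617−25.7394) = -1.0000. V = [p*·30.0139 + (1−p*)·45.2362]/1.23 = 30.0269. B = V − Δ·S = 57.7037.
(2,1): S=44.0448. Δ = (V_up−V_dn)/(S_up−S_dn) = (9.8584−30.0139)/(65.1863−40.9617) = -0.8320. V = [p*·9.8584 + (1−p*)·30.0139]/1.23 = 15.4634. B = V − Δ·S = 52.1099.
(2,2): S=70.0928. Δ = (V_up−V_dn)/(S_up−S_dn) = (0.0000−9.8584)/(103.7373−65.1863) = -0.2557. V = [p*·0.0000 + (1−p*)·9.8584]/1.23 = 3.6432. B = V − Δ·S = 21.5675.
(1,0): S=29.7600. Δ = (V_up−V_dn)/(S_up−S_dn) = (15.4634−30.0269)/(44.0448−27.6768) = -0.8898. V = [p*·15.4634 + (1−p*)·30.0269]/1.23 = 17.9538. B = V − Δ·S = 44.4330.
(1,1): S=47.3600. Δ = (V_up−V_dn)/(S_up−S_dn) = (3.6432−15.4634)/(70.0928−44.0448) = -0.4538. V = [p*·3.6432 + (1−p*)·15.4634]/1.23 = 7.3301. B = V − Δ·S = 28.8215.
(0,0): S=32.0000. Δ = (V_up−V_dn)/(S_up−S_dn) = (7.3301−17.9538)/(47.3600−29.7600) = -0.6036. V = [p*·7.3301 + (1−p*)·17.9538]/1.23 = 9.8854. B = V − Δ·S = 29.2013.
Check: Δ(0,0)·S0 + B(0,0) = 9.8854 = V0.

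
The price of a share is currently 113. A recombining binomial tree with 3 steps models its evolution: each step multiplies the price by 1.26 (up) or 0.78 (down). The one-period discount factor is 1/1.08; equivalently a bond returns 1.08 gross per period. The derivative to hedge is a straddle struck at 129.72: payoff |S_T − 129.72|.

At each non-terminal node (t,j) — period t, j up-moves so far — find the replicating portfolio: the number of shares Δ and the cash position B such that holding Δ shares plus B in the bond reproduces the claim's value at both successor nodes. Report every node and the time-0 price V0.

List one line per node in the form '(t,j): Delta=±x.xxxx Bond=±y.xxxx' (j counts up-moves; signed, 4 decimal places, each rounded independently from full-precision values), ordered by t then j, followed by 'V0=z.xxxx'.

(0,0): Delta=0.2147 Bond=10.1772
(1,0): Delta=-0.7207 Bond=93.4317
(1,1): Delta=0.5621 Bond=-38.4729
(2,0): Delta=-1.0000 Bond=120.1111
(2,1): Delta=-0.6169 Bond=89.3834
(2,2): Delta=1.0000 Bond=-120.1111
V0=34.4361

Since d<R<u, set p* = (R−d)/(u−d) = 0.6250; price each node as the discounted p*-expectation of its children.
Payoff layer (t=3): V(3,0)=76.0956, V(3,1)=43.0960, V(3,2)=10.2111, V(3,3)=96.3225
Node (2,0) S=68.7492: V=(p*·43.0960+(1−p*)·76.0956)/1.08=51.3619; Δ=(43.0960−76.0956)/(86.6240−53.6244)=-1.0000; B=V−Δ·S=120.1111
Node (2,1) S=111.0564: V=(p*·10.2111+(1−p*)·43.0960)/1.08=20.8731; Δ=(10.2111−43.0960)/(139.9311−86.6240)=-0.6169; B=V−Δ·S=89.3834
Node (2,2) S=179.3988: V=(p*·96.3225+(1−p*)·10.2111)/1.08=59.2877; Δ=(96.3225−10.2111)/(226.0425−139.9311)=1.0000; B=V−Δ·S=-120.1111
Node (1,0) S=88.1400: V=(p*·20.8731+(1−p*)·51.3619)/1.08=29.9133; Δ=(20.8731−51.3619)/(111.0564−68.7492)=-0.7207; B=V−Δ·S=93.4317
Node (1,1) S=142.3800: V=(p*·59.2877+(1−p*)·20.8731)/1.08=41.5576; Δ=(59.2877−20.8731)/(179.3988−111.0564)=0.5621; B=V−Δ·S=-38.4729
Node (0,0) S=113.0000: V=(p*·41.5576+(1−p*)·29.9133)/1.08=34.4361; Δ=(41.5576−29.9133)/(142.3800−88.1400)=0.2147; B=V−Δ·S=10.1772
The time-0 hedge costs 34.4361, which is the no-arbitrage price.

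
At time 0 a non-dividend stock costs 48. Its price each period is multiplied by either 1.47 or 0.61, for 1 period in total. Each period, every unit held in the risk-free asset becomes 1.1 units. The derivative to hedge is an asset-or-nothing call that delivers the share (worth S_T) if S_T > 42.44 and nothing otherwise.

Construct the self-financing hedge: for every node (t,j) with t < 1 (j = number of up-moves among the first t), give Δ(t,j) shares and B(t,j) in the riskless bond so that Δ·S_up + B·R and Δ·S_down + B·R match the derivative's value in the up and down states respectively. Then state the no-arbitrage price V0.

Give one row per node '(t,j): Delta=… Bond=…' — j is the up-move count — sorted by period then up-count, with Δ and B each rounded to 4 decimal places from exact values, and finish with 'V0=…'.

Under the risk-neutral measure, an up-move has probability p* = (R−d)/(u−d) = 0.5698 and values discount at R = 1.1.
Terminal payoffs: V(1,0)=0.0000, V(1,1)=70.5600
  t=0,j=0: stock 48.0000 → up 70.5600 (V=70.5600), down 29.2800 (V=0.0000). Price 36.5480; hedge Δ=1.7093, bond B=-45.4985.
The time-0 hedge costs 36.5480, which is the no-arbitrage price.

(0,0): Delta=1.7093 Bond=-45.4985
V0=36.5480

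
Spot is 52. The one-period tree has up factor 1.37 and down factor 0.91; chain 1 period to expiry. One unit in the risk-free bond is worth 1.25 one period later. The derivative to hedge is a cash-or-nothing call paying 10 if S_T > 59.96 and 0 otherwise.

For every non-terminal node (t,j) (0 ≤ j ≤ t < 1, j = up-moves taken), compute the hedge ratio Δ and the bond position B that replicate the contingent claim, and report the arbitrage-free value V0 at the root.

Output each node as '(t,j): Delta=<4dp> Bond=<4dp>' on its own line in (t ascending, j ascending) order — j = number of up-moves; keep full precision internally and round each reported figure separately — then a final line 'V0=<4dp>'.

(0,0): Delta=0.4181 Bond=-15.8261
V0=5.9130

Since d<R<u, set p* = (R−d)/(u−d) = 0.7391; price each node as the discounted p*-expectation of its children.
Terminal payoffs: V(1,0)=0.0000, V(1,1)=10.0000
Node (0,0) S=52.0000: V=(p*·10.0000+(1−p*)·0.0000)/1.25=5.9130; Δ=(10.0000−0.0000)/(71.2400−47.3200)=0.4181; B=V−Δ·S=-15.8261
Check: Δ(0,0)·S0 + B(0,0) = 5.9130 = V0.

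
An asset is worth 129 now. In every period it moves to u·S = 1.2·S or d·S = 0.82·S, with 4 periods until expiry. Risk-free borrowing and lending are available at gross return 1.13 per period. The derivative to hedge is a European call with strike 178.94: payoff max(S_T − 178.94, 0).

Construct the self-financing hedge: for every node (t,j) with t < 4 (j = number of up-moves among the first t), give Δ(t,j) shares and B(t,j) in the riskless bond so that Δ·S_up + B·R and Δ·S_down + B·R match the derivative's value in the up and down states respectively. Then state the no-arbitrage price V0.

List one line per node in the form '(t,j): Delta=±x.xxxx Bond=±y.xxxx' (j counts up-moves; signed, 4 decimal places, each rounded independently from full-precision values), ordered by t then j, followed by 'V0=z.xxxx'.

(0,0): Delta=0.6702 Bond=-61.4567
(1,0): Delta=0.0499 Bond=-3.8297
(1,1): Delta=0.7659 Bond=-84.2627
(2,0): Delta=0.0000 Bond=0.0000
(2,1): Delta=0.0576 Bond=-5.3048
(2,2): Delta=0.8752 Bond=-115.5195
(3,0): Delta=0.0000 Bond=0.0000
(3,1): Delta=0.0000 Bond=0.0000
(3,2): Delta=0.0665 Bond=-7.3480
(3,3): Delta=1.0000 Bond=-158.3540
V0=24.9993

Under the risk-neutral measure, an up-move has probability p* = (R−d)/(u−d) = 0.8158 and values discount at R = 1.13.
At expiry t=4: V(4,0)=0.0000, V(4,1)=0.0000, V(4,2)=0.0000, V(4,3)=3.8478, V(4,4)=88.5544
(3,0): S=71.1265. Δ = (V_up−V_dn)/(S_up−S_dn) = (0.0000−0.0000)/(85.3518−58.3237) = 0.0000. V = [p*·0.0000 + (1−p*)·0.0000]/1.13 = 0.0000. B = V − Δ·S = 0.0000.
(3,1): S=104.0875. Δ = (V_up−V_dn)/(S_up−S_dn) = (0.0000−0.0000)/(124.9050−85.3518) = 0.0000. V = [p*·0.0000 + (1−p*)·0.0000]/1.13 = 0.0000. B = V − Δ·S = 0.0000.
(3,2): S=152.3232. Δ = (V_up−V_dn)/(S_up−S_dn) = (3.8478−0.0000)/(182.7878−124.9050) = 0.0665. V = [p*·3.8478 + (1−p*)·0.0000]/1.13 = 2.7779. B = V − Δ·S = -7.3480.
(3,3): S=222.9120. Δ = (V_up−V_dn)/(S_up−S_dn) = (88.5544−3.8478)/(267.4944−182.7878) = 1.0000. V = [p*·88.5544 + (1−p*)·3.8478]/1.13 = 64.5580. B = V − Δ·S = -158.3540.
(2,0): S=86.7396. Δ = (V_up−V_dn)/(S_up−S_dn) = (0.0000−0.0000)/(104.0875−71.1265) = 0.0000. V = [p*·0.0000 + (1−p*)·0.0000]/1.13 = 0.0000. B = V − Δ·S = 0.0000.
(2,1): S=126.9360. Δ = (V_up−V_dn)/(S_up−S_dn) = (2.7779−0.0000)/(152.3232−104.0875) = 0.0576. V = [p*·2.7779 + (1−p*)·0.0000]/1.13 = 2.0055. B = V − Δ·S = -5.3048.
(2,2): S=185.7600. Δ = (V_up−V_dn)/(S_up−S_dn) = (64.5580−2.7779)/(222.9120−152.3232) = 0.8752. V = [p*·64.5580 + (1−p*)·2.7779]/1.13 = 47.0597. B = V − Δ·S = -115.5195.
(1,0): S=105.7800. Δ = (V_up−V_dn)/(S_up−S_dn) = (2.0055−0.0000)/(126.9360−86.7396) = 0.0499. V = [p*·2.0055 + (1−p*)·0.0000]/1.13 = 1.4478. B = V − Δ·S = -3.8297.
(1,1): S=154.8000. Δ = (V_up−V_dn)/(S_up−S_dn) = (47.0597−2.0055)/(185.7600−126.9360) = 0.7659. V = [p*·47.0597 + (1−p*)·2.0055]/1.13 = 34.3011. B = V − Δ·S = -84.2627.
(0,0): S=129.0000. Δ = (V_up−V_dn)/(S_up−S_dn) = (34.3011−1.4478)/(154.8000−105.7800) = 0.6702. V = [p*·34.3011 + (1−p*)·1.4478]/1.13 = 24.9993. B = V − Δ·S = -61.4567.
The time-0 hedge costs 24.9993, which is the no-arbitrage price.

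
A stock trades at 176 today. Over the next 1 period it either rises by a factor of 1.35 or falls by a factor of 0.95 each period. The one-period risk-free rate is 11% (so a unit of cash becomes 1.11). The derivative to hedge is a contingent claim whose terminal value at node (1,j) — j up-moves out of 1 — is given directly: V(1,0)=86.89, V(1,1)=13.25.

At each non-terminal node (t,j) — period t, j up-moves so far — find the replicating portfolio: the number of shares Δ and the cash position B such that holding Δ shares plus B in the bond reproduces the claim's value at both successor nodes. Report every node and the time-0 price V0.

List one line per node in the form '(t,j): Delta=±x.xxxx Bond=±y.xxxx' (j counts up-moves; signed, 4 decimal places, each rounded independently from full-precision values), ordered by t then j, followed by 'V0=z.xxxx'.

(0,0): Delta=-1.0460 Bond=235.8423
V0=51.7423

Risk-neutral probability p* = (R−d)/(u−d) = (1.11−0.95)/(1.35−0.95) = 0.4000.
Payoff layer (t=1): V(1,0)=86.8900, V(1,1)=13.2500
(0,0): S=176.0000. Δ = (V_up−V_dn)/(S_up−S_dn) = (13.2500−86.8900)/(237.6000−167.2000) = -1.0460. V = [p*·13.2500 + (1−p*)·86.8900]/1.11 = 51.7423. B = V − Δ·S = 235.8423.
The time-0 hedge costs 51.7423, which is the no-arbitrage price.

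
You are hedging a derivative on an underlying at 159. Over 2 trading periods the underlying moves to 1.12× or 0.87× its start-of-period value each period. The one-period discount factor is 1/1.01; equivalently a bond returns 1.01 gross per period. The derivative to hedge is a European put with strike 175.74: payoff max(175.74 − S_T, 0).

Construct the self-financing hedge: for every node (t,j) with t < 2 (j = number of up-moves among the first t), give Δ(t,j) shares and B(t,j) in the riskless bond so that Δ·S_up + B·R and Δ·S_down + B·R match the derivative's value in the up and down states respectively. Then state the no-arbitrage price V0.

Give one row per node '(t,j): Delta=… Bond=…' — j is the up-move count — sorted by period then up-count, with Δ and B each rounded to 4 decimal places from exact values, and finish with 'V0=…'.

(0,0): Delta=-0.6693 Bond=126.9824
(1,0): Delta=-1.0000 Bond=174.0000
(1,1): Delta=-0.4674 Bond=92.3075
V0=20.5661

No-arbitrage ⇒ martingale measure with p* = (R−d)/(u−d) = 0.5600.
At expiry t=2: V(2,0)=55.3929, V(2,1)=20.8104, V(2,2)=0.0000
  t=1,j=0: stock 138.3300 → up 154.9296 (V=20.8104), down 120.3471 (V=55.3929). Price 35.6700; hedge Δ=-1.0000, bond B=174.0000.
  t=1,j=1: stock 178.0800 → up 199.4496 (V=0.0000), down 154.9296 (V=20.8104). Price 9.0659; hedge Δ=-0.4674, bond B=92.3075.
  t=0,j=0: stock 159.0000 → up 178.0800 (V=9.0659), down 138.3300 (V=35.6700). Price 20.5661; hedge Δ=-0.6693, bond B=126.9824.
Each (Δ,B) replicates both successor values, so the strategy is self-financing and V0 is arbitrage-free.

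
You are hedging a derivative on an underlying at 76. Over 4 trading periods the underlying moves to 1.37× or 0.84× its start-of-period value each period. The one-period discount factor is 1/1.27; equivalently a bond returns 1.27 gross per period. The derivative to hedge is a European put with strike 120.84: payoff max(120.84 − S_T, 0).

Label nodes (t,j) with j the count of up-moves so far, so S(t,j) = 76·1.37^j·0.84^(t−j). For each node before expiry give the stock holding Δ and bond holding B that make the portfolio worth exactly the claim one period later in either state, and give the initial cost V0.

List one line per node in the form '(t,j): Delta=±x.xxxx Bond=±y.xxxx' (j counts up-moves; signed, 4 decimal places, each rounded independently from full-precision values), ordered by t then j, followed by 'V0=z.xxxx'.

Risk-neutral probability p* = (R−d)/(u−d) = (1.27−0.84)/(1.37−0.84) = 0.8113.
Payoff layer (t=4): V(4,0)=83.0018, V(4,1)=59.1277, V(4,2)=20.1901, V(4,3)=0.0000, V(4,4)=0.0000
  t=3,j=0: stock 45.0455 → up 61.7123 (V=59.1277), down 37.8382 (V=83.0018). Price 50.1041; hedge Δ=-1.0000, bond B=95.1496.
  t=3,j=1: stock 73.4671 → up 100.6499 (V=20.1901), down 61.7123 (V=59.1277). Price 21.6825; hedge Δ=-1.0000, bond B=95.1496.
  t=3,j=2: stock 119.8213 → up 164.1552 (V=0.0000), down 100.6499 (V=20.1901). Price 2.9996; hedge Δ=-0.3179, bond B=41.0941.
  t=3,j=3: stock 195.4228 → up 267.7293 (V=0.0000), down 164.1552 (V=0.0000). Price 0.0000; hedge Δ=0.0000, bond B=0.0000.
  t=2,j=0: stock 53.6256 → up 73.4671 (V=21.6825), down 45.0455 (V=50.1041). Price 21.2953; hedge Δ=-1.0000, bond B=74.9209.
  t=2,j=1: stock 87.4608 → up 119.8213 (V=2.9996), down 73.4671 (V=21.6825). Price 5.1375; hedge Δ=-0.4030, bond B=40.3884.
  t=2,j=2: stock 142.6444 → up 195.4228 (V=0.0000), down 119.8213 (V=2.9996). Price 0.4456; hedge Δ=-0.0397, bond B=6.1052.
  t=1,j=0: stock 63.8400 → up 87.4608 (V=5.1375), down 53.6256 (V=21.2953). Price 6.4458; hedge Δ=-0.4775, bond B=36.9323.
  t=1,j=1: stock 104.1200 → up 142.6444 (V=0.4456), down 87.4608 (V=5.1375). Price 1.0480; hedge Δ=-0.0850, bond B=9.9006.
  t=0,j=0: stock 76.0000 → up 104.1200 (V=1.0480), down 63.8400 (V=6.4458). Price 1.6271; hedge Δ=-0.1340, bond B=11.8117.
Check: Δ(0,0)·S0 + B(0,0) = 1.6271 = V0.

(0,0): Delta=-0.1340 Bond=11.8117
(1,0): Delta=-0.4775 Bond=36.9323
(1,1): Delta=-0.0850 Bond=9.9006
(2,0): Delta=-1.0000 Bond=74.9209
(2,1): Delta=-0.4030 Bond=40.3884
(2,2): Delta=-0.0397 Bond=6.1052
(3,0): Delta=-1.0000 Bond=95.1496
(3,1): Delta=-1.0000 Bond=95.1496
(3,2): Delta=-0.3179 Bond=41.0941
(3,3): Delta=0.0000 Bond=0.0000
V0=1.6271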